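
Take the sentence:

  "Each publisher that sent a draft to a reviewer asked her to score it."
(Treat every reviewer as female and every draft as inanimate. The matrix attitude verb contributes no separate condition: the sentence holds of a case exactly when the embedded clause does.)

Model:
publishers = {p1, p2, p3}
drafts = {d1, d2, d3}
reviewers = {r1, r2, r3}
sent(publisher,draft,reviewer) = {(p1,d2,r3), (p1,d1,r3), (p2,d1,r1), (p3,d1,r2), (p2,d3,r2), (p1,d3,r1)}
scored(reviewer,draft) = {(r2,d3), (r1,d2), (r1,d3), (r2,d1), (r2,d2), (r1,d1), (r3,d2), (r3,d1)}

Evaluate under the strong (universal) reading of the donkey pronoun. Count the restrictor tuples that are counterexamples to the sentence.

0

"her" takes "a reviewer" as antecedent and "it" takes "a draft"; both are donkey pronouns co-varying with the restrictor.
Strong reading: for every (p,d,r) with sent(p,d,r), scored(r,d).
Restrictor triples: (p1,d1,r3)→scored(r3,d1) ✓  (p1,d2,r3)→scored(r3,d2) ✓  (p1,d3,r1)→scored(r1,d3) ✓  (p2,d1,r1)→scored(r1,d1) ✓  (p2,d3,r2)→scored(r2,d3) ✓  (p3,d1,r2)→scored(r2,d1) ✓
Counterexamples (restrictor triples failing the scope): 0.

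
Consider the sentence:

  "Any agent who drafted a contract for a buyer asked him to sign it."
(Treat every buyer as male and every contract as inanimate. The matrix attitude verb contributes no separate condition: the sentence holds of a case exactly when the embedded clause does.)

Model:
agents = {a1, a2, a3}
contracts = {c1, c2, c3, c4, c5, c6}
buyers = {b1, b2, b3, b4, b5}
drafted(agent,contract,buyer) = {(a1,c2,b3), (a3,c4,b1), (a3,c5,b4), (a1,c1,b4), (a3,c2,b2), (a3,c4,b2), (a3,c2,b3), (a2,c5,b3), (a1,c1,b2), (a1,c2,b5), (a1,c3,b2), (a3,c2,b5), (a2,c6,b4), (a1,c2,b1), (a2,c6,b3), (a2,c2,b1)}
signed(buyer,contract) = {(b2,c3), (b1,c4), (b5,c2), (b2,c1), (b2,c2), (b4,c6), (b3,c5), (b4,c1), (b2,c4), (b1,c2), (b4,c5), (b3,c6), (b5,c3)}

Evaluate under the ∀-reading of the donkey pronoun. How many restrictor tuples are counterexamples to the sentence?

"him" takes "a buyer" as antecedent and "it" takes "a contract"; both are donkey pronouns co-varying with the restrictor.
Strong reading: for every (a,c,b) with drafted(a,c,b), signed(b,c).
Restrictor triples: (a1,c1,b2)→signed(b2,c1) ✓  (a1,c1,b4)→signed(b4,c1) ✓  (a1,c2,b1)→signed(b1,c2) ✓  (a1,c2,b3)→signed(b3,c2) ✗  (a1,c2,b5)→signed(b5,c2) ✓  (a1,c3,b2)→signed(b2,c3) ✓  (a2,c2,b1)→signed(b1,c2) ✓  (a2,c5,b3)→signed(b3,c5) ✓  (a2,c6,b3)→signed(b3,c6) ✓  (a2,c6,b4)→signed(b4,c6) ✓  (a3,c2,b2)→signed(b2,c2) ✓  (a3,c2,b3)→signed(b3,c2) ✗  (a3,c2,b5)→signed(b5,c2) ✓  (a3,c4,b1)→signed(b1,c4) ✓  (a3,c4,b2)→signed(b2,c4) ✓  (a3,c5,b4)→signed(b4,c5) ✓
Counterexamples (restrictor triples failing the scope): 2.

2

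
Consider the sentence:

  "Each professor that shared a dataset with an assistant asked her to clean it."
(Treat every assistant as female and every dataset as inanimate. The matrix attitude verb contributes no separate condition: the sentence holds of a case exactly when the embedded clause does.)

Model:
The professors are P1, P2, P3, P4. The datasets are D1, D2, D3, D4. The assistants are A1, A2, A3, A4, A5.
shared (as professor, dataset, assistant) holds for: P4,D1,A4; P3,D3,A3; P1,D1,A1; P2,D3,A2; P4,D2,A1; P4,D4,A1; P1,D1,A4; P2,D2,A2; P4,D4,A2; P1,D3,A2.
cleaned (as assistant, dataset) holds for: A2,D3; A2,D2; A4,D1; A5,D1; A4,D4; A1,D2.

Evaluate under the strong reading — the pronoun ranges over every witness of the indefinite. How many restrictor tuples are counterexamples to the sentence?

4

"her" takes "an assistant" as antecedent and "it" takes "a dataset"; both are donkey pronouns co-varying with the restrictor.
Strong reading: for every (p,d,a) with shared(p,d,a), cleaned(a,d).
Restrictor triples: (P1,D1,A1)→cleaned(A1,D1) ✗  (P1,D1,A4)→cleaned(A4,D1) ✓  (P1,D3,A2)→cleaned(A2,D3) ✓  (P2,D2,A2)→cleaned(A2,D2) ✓  (P2,D3,A2)→cleaned(A2,D3) ✓  (P3,D3,A3)→cleaned(A3,D3) ✗  (P4,D1,A4)→cleaned(A4,D1) ✓  (P4,D2,A1)→cleaned(A1,D2) ✓  (P4,D4,A1)→cleaned(A1,D4) ✗  (P4,D4,A2)→cleaned(A2,D4) ✗
Counterexamples (restrictor triples failing the scope): 4.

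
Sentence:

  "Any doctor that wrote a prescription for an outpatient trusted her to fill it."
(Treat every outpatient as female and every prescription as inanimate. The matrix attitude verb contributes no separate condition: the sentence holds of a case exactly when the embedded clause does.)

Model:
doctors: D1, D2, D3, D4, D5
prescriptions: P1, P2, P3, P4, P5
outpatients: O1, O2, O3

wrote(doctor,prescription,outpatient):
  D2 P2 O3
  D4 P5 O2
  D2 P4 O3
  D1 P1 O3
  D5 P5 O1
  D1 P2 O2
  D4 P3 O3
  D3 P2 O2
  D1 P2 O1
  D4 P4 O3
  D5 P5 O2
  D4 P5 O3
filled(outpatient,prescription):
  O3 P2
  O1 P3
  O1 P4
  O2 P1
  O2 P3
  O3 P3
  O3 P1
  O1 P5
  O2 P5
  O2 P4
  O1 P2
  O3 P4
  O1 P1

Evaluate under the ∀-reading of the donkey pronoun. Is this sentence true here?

"her" takes "an outpatient" as antecedent and "it" takes "a prescription"; both are donkey pronouns co-varying with the restrictor.
Strong reading: for every (d,p,o) with wrote(d,p,o), filled(o,p).
Restrictor triples: (D1,P1,O3)→filled(O3,P1) ✓  (D1,P2,O1)→filled(O1,P2) ✓  (D1,P2,O2)→filled(O2,P2) ✗  (D2,P2,O3)→filled(O3,P2) ✓  (D2,P4,O3)→filled(O3,P4) ✓  (D3,P2,O2)→filled(O2,P2) ✗  (D4,P3,O3)→filled(O3,P3) ✓  (D4,P4,O3)→filled(O3,P4) ✓  (D4,P5,O2)→filled(O2,P5) ✓  (D4,P5,O3)→filled(O3,P5) ✗  (D5,P5,O1)→filled(O1,P5) ✓  (D5,P5,O2)→filled(O2,P5) ✓
Counterexample: (D1,P2,O2) — filled(O2,P2) does not hold.

False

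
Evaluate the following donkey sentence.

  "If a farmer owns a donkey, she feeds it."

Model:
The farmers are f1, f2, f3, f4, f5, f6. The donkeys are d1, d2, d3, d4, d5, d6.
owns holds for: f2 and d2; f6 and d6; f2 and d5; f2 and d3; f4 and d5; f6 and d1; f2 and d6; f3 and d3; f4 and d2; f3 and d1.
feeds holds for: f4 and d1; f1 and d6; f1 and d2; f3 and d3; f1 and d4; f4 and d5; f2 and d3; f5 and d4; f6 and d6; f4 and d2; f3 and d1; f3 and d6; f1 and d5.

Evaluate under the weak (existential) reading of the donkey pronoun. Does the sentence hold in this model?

True

"it" takes "a donkey" as antecedent — a donkey pronoun bound across the clause boundary.
Weak reading: every farmer f with some owns-donkey has at least one owns-donkey d such that feeds(f,d).
Per farmer: f2:✓  f3:✓  f4:✓  f6:✓
Every farmer in the restrictor has a witness.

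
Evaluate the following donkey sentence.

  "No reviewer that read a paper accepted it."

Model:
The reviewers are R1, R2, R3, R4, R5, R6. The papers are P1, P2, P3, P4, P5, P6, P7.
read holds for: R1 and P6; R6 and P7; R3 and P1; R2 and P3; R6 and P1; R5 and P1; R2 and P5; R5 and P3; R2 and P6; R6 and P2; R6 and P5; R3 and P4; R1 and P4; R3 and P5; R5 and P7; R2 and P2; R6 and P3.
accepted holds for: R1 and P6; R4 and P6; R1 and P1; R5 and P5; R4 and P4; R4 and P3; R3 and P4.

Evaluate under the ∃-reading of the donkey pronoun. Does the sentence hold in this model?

False

"it" takes "a paper" as antecedent — a donkey pronoun bound across the clause boundary.
Truth condition: for no (r,p) with read(r,p) does accepted(r,p) hold.
Restrictor pairs — does the scope hold? (R1,P4):fails  (R1,P6):holds  (R2,P2):fails  (R2,P3):fails  (R2,P5):fails  (R2,P6):fails  (R3,P1):fails  (R3,P4):holds  (R3,P5):fails  (R5,P1):fails  (R5,P3):fails  (R5,P7):fails  (R6,P1):fails  (R6,P2):fails  (R6,P3):fails  (R6,P5):fails  (R6,P7):fails
Scope holds for 2 pair(s), so the sentence is false.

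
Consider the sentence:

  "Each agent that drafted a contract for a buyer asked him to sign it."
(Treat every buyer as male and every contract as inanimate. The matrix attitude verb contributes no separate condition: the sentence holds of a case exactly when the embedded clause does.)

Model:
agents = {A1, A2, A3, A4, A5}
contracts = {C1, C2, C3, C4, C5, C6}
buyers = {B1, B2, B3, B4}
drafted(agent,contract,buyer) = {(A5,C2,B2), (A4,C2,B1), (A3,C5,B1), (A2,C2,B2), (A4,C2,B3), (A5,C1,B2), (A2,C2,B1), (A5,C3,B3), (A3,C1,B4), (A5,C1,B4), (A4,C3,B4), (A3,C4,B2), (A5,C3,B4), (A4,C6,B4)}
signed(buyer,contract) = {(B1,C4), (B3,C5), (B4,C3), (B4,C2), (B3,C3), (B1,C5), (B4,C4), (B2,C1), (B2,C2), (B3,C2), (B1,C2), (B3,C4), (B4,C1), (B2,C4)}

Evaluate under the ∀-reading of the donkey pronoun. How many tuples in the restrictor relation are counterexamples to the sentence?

"him" takes "a buyer" as antecedent and "it" takes "a contract"; both are donkey pronouns co-varying with the restrictor.
Strong reading: for every (a,c,b) with drafted(a,c,b), signed(b,c).
Restrictor triples: (A2,C2,B1)→signed(B1,C2) ✓  (A2,C2,B2)→signed(B2,C2) ✓  (A3,C1,B4)→signed(B4,C1) ✓  (A3,C4,B2)→signed(B2,C4) ✓  (A3,C5,B1)→signed(B1,C5) ✓  (A4,C2,B1)→signed(B1,C2) ✓  (A4,C2,B3)→signed(B3,C2) ✓  (A4,C3,B4)→signed(B4,C3) ✓  (A4,C6,B4)→signed(B4,C6) ✗  (A5,C1,B2)→signed(B2,C1) ✓  (A5,C1,B4)→signed(B4,C1) ✓  (A5,C2,B2)→signed(B2,C2) ✓  (A5,C3,B3)→signed(B3,C3) ✓  (A5,C3,B4)→signed(B4,C3) ✓
Counterexamples (restrictor triples failing the scope): 1.

1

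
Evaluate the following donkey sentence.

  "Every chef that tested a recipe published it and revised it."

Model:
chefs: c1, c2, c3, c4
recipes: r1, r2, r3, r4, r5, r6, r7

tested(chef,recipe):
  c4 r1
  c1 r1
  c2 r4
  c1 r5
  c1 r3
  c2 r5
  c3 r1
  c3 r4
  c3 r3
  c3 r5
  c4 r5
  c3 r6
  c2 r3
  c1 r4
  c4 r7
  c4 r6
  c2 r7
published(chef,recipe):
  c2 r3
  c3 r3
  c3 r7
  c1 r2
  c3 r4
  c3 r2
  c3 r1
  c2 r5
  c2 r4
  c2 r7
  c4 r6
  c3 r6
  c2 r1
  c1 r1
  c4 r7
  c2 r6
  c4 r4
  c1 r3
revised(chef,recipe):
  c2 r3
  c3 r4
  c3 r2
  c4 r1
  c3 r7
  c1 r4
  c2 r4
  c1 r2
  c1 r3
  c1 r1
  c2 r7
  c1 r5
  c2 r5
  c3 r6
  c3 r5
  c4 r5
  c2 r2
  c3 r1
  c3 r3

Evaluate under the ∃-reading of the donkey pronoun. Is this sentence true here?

False

"it" takes "a recipe" as antecedent — a donkey pronoun bound across the clause boundary.
Weak reading: every chef c with some tested-recipe has at least one tested-recipe r such that published(c,r) ∧ revised(c,r).
Per chef: c1:✓  c2:✓  c3:✓  c4:✗
c4 has no witness among its tested-recipes.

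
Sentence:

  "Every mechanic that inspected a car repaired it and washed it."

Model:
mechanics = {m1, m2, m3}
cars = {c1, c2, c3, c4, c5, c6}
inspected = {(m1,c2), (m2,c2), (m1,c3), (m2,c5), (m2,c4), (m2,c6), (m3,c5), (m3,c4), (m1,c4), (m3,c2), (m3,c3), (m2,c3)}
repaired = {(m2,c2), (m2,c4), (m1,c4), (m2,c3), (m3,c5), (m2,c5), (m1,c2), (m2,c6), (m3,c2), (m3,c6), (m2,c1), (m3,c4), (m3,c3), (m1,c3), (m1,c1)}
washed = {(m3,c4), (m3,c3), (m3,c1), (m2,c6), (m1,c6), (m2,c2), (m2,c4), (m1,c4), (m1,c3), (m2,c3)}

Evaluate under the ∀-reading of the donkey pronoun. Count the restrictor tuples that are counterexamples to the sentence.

"it" takes "a car" as antecedent — a donkey pronoun bound across the clause boundary.
Strong reading: for every (m,c) with inspected(m,c), repaired(m,c) ∧ washed(m,c).
Restrictor pairs: (m1,c2) ✗  (m1,c3) ✓  (m1,c4) ✓  (m2,c2) ✓  (m2,c3) ✓  (m2,c4) ✓  (m2,c5) ✗  (m2,c6) ✓  (m3,c2) ✗  (m3,c3) ✓  (m3,c4) ✓  (m3,c5) ✗
Counterexamples (restrictor pairs failing the scope): 4.

4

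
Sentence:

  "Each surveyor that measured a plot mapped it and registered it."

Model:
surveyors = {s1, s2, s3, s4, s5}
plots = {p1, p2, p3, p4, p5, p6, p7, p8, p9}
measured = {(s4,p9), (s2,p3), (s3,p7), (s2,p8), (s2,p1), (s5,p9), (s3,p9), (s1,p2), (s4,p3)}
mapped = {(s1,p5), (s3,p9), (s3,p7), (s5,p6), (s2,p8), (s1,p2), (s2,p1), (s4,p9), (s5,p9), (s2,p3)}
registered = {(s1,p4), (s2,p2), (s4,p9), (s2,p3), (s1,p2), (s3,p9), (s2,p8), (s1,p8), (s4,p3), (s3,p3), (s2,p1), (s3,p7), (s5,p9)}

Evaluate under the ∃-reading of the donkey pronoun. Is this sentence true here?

"it" takes "a plot" as antecedent — a donkey pronoun bound across the clause boundary.
Weak reading: every surveyor s with some measured-plot has at least one measured-plot p such that mapped(s,p) ∧ registered(s,p).
Per surveyor: s1:✓  s2:✓  s3:✓  s4:✓  s5:✓
Every surveyor in the restrictor has a witness.

True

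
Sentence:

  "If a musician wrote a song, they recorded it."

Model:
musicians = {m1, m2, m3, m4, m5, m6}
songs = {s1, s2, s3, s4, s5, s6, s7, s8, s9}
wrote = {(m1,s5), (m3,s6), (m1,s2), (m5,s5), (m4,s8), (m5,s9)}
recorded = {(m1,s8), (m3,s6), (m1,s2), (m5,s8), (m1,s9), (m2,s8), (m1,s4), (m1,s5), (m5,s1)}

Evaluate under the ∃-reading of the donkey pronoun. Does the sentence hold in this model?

False

"it" takes "a song" as antecedent — a donkey pronoun bound across the clause boundary.
Weak reading: every musician m with some wrote-song has at least one wrote-song s such that recorded(m,s).
Per musician: m1:✓  m3:✓  m4:✗  m5:✗
m4 has no witness among its wrote-songs.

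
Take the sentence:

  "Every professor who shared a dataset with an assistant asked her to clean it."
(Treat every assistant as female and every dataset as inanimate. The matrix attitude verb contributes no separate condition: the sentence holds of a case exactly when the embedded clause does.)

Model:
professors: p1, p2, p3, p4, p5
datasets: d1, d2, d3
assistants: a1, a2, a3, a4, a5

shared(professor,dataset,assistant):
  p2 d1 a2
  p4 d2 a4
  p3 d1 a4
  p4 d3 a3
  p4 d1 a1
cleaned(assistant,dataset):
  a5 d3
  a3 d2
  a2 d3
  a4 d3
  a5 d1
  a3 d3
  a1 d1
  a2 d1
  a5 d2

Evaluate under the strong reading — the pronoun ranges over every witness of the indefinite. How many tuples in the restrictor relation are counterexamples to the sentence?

2

"her" takes "an assistant" as antecedent and "it" takes "a dataset"; both are donkey pronouns co-varying with the restrictor.
Strong reading: for every (p,d,a) with shared(p,d,a), cleaned(a,d).
Restrictor triples: (p2,d1,a2)→cleaned(a2,d1) ✓  (p3,d1,a4)→cleaned(a4,d1) ✗  (p4,d1,a1)→cleaned(a1,d1) ✓  (p4,d2,a4)→cleaned(a4,d2) ✗  (p4,d3,a3)→cleaned(a3,d3) ✓
Counterexamples (restrictor triples failing the scope): 2.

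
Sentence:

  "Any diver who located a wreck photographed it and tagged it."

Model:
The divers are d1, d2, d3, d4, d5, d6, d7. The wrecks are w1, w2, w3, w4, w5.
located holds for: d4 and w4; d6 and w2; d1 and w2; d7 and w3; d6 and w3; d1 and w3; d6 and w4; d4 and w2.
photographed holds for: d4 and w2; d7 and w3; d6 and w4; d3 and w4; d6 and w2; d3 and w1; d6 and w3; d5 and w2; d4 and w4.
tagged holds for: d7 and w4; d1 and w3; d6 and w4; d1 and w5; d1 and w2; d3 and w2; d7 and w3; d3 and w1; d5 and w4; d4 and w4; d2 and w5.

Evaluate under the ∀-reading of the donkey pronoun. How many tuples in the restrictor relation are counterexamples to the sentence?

"it" takes "a wreck" as antecedent — a donkey pronoun bound across the clause boundary.
Strong reading: for every (d,w) with located(d,w), photographed(d,w) ∧ tagged(d,w).
Restrictor pairs: (d1,w2) ✗  (d1,w3) ✗  (d4,w2) ✗  (d4,w4) ✓  (d6,w2) ✗  (d6,w3) ✗  (d6,w4) ✓  (d7,w3) ✓
Counterexamples (restrictor pairs failing the scope): 5.

5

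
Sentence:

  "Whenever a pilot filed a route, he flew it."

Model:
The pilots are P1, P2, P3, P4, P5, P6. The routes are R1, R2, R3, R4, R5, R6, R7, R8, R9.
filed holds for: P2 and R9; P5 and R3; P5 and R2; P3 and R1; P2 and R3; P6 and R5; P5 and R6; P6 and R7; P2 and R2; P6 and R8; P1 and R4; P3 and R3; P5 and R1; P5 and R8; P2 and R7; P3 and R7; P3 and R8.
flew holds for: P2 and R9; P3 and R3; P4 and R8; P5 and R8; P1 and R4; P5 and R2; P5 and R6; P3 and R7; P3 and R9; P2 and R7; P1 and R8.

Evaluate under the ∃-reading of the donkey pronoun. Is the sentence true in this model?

False

"it" takes "a route" as antecedent — a donkey pronoun bound across the clause boundary.
Weak reading: every pilot p with some filed-route has at least one filed-route r such that flew(p,r).
Per pilot: P1:✓  P2:✓  P3:✓  P5:✓  P6:✗
P6 has no witness among its filed-routes.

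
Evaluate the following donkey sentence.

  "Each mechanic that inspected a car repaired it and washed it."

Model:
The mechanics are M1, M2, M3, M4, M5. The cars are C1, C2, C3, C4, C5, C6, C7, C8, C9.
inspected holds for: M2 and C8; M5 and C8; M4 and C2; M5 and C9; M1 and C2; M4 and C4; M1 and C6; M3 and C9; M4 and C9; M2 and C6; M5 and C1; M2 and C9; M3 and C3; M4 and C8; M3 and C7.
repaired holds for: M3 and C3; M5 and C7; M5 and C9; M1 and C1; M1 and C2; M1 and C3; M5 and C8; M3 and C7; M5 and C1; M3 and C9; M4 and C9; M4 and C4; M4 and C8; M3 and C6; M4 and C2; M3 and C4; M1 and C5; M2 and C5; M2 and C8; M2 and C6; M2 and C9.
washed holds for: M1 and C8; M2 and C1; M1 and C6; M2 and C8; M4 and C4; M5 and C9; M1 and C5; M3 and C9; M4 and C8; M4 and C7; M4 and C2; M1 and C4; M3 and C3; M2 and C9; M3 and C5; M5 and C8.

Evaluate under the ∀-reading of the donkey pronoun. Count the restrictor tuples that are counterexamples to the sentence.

6

"it" takes "a car" as antecedent — a donkey pronoun bound across the clause boundary.
Strong reading: for every (m,c) with inspected(m,c), repaired(m,c) ∧ washed(m,c).
Restrictor pairs: (M1,C2) ✗  (M1,C6) ✗  (M2,C6) ✗  (M2,C8) ✓  (M2,C9) ✓  (M3,C3) ✓  (M3,C7) ✗  (M3,C9) ✓  (M4,C2) ✓  (M4,C4) ✓  (M4,C8) ✓  (M4,C9) ✗  (M5,C1) ✗  (M5,C8) ✓  (M5,C9) ✓
Counterexamples (restrictor pairs failing the scope): 6.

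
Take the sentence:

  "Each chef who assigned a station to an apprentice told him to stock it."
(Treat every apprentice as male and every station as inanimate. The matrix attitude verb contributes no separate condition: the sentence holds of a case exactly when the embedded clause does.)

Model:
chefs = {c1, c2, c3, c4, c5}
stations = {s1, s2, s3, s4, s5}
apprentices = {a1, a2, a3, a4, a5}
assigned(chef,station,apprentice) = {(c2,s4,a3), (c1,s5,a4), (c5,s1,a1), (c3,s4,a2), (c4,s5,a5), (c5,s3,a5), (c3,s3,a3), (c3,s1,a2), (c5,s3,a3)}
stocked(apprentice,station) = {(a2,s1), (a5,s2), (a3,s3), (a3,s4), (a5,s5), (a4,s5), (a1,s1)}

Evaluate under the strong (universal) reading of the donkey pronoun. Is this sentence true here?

False

"him" takes "an apprentice" as antecedent and "it" takes "a station"; both are donkey pronouns co-varying with the restrictor.
Strong reading: for every (c,s,a) with assigned(c,s,a), stocked(a,s).
Restrictor triples: (c1,s5,a4)→stocked(a4,s5) ✓  (c2,s4,a3)→stocked(a3,s4) ✓  (c3,s1,a2)→stocked(a2,s1) ✓  (c3,s3,a3)→stocked(a3,s3) ✓  (c3,s4,a2)→stocked(a2,s4) ✗  (c4,s5,a5)→stocked(a5,s5) ✓  (c5,s1,a1)→stocked(a1,s1) ✓  (c5,s3,a3)→stocked(a3,s3) ✓  (c5,s3,a5)→stocked(a5,s3) ✗
Counterexample: (c3,s4,a2) — stocked(a2,s4) does not hold.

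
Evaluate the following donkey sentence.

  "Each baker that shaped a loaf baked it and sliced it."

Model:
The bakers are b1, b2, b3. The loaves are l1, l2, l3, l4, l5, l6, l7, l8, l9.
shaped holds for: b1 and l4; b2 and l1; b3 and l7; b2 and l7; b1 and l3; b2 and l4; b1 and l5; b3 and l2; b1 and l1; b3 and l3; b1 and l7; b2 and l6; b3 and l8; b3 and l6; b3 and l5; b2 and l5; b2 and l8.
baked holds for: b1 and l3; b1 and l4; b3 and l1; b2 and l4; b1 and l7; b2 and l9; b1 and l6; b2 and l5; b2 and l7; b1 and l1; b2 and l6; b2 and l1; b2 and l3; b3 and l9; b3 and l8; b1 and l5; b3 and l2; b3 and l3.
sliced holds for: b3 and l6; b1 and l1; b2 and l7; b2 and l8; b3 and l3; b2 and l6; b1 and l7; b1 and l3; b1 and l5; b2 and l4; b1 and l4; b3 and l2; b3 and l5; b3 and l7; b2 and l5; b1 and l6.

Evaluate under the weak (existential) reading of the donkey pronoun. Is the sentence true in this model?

"it" takes "a loaf" as antecedent — a donkey pronoun bound across the clause boundary.
Weak reading: every baker b with some shaped-loaf has at least one shaped-loaf l such that baked(b,l) ∧ sliced(b,l).
Per baker: b1:✓  b2:✓  b3:✓
Every baker in the restrictor has a witness.

True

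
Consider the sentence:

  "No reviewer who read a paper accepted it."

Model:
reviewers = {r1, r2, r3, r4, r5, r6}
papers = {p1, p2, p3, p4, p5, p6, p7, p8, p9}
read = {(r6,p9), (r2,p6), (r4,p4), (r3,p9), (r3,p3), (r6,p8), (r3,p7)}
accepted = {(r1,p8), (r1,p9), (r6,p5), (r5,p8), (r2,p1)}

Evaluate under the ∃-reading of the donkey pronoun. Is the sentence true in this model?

True

"it" takes "a paper" as antecedent — a donkey pronoun bound across the clause boundary.
Truth condition: for no (r,p) with read(r,p) does accepted(r,p) hold.
Restrictor pairs — does the scope hold? (r2,p6):fails  (r3,p3):fails  (r3,p7):fails  (r3,p9):fails  (r4,p4):fails  (r6,p8):fails  (r6,p9):fails
Scope holds for no restrictor pair, so the sentence is true.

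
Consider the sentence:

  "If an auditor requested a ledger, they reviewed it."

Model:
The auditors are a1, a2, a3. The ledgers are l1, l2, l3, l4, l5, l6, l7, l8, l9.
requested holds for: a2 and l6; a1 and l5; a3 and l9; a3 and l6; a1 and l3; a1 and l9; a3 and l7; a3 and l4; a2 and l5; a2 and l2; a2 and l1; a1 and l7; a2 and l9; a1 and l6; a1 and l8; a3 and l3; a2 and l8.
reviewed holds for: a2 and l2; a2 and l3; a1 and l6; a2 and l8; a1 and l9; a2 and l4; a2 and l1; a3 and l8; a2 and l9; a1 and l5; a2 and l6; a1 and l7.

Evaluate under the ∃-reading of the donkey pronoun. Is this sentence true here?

False

"it" takes "a ledger" as antecedent — a donkey pronoun bound across the clause boundary.
Weak reading: every auditor a with some requested-ledger has at least one requested-ledger l such that reviewed(a,l).
Per auditor: a1:✓  a2:✓  a3:✗
a3 has no witness among its requested-ledgers.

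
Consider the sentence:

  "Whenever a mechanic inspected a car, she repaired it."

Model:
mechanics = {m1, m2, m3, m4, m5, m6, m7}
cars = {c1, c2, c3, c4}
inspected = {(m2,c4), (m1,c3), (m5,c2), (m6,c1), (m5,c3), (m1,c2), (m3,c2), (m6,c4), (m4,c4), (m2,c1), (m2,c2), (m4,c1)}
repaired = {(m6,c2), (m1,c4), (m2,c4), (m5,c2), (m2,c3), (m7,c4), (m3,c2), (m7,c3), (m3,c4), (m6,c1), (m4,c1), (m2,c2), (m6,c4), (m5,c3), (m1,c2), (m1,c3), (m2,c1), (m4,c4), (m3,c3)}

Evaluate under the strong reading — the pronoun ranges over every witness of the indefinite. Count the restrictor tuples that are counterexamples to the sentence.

0

"it" takes "a car" as antecedent — a donkey pronoun bound across the clause boundary.
Strong reading: for every (m,c) with inspected(m,c), repaired(m,c).
Restrictor pairs: (m1,c2) ✓  (m1,c3) ✓  (m2,c1) ✓  (m2,c2) ✓  (m2,c4) ✓  (m3,c2) ✓  (m4,c1) ✓  (m4,c4) ✓  (m5,c2) ✓  (m5,c3) ✓  (m6,c1) ✓  (m6,c4) ✓
Counterexamples (restrictor pairs failing the scope): 0.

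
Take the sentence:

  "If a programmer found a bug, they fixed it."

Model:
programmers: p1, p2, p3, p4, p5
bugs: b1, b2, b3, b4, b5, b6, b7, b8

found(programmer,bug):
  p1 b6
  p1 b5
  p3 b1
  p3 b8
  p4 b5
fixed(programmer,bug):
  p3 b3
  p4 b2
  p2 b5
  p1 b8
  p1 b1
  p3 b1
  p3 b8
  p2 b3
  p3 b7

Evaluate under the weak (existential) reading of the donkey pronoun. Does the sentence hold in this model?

False

"it" takes "a bug" as antecedent — a donkey pronoun bound across the clause boundary.
Weak reading: every programmer p with some found-bug has at least one found-bug b such that fixed(p,b).
Per programmer: p1:✗  p3:✓  p4:✗
p1 has no witness among its found-bugs.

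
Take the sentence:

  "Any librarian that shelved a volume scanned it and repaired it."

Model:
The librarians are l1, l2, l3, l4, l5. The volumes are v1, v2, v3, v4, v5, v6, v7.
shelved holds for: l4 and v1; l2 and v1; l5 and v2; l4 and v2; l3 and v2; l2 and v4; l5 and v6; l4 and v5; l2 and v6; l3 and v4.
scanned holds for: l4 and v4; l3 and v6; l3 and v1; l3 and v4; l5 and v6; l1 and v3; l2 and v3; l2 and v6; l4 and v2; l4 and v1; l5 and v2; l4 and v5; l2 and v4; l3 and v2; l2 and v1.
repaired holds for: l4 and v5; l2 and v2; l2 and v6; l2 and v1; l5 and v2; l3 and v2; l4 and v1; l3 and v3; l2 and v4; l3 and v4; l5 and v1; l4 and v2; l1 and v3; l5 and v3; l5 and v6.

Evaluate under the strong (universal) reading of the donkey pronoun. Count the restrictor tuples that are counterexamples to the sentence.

"it" takes "a volume" as antecedent — a donkey pronoun bound across the clause boundary.
Strong reading: for every (l,v) with shelved(l,v), scanned(l,v) ∧ repaired(l,v).
Restrictor pairs: (l2,v1) ✓  (l2,v4) ✓  (l2,v6) ✓  (l3,v2) ✓  (l3,v4) ✓  (l4,v1) ✓  (l4,v2) ✓  (l4,v5) ✓  (l5,v2) ✓  (l5,v6) ✓
Counterexamples (restrictor pairs failing the scope): 0.

0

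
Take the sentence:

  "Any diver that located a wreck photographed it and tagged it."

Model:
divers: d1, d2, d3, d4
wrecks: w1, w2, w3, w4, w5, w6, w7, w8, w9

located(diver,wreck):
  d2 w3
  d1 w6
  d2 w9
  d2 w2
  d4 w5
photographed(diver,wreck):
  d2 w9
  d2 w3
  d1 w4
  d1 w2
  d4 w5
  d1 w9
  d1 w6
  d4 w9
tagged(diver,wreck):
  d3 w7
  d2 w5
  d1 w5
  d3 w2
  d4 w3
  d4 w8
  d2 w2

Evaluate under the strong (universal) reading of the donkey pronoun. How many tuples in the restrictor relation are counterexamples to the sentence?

"it" takes "a wreck" as antecedent — a donkey pronoun bound across the clause boundary.
Strong reading: for every (d,w) with located(d,w), photographed(d,w) ∧ tagged(d,w).
Restrictor pairs: (d1,w6) ✗  (d2,w2) ✗  (d2,w3) ✗  (d2,w9) ✗  (d4,w5) ✗
Counterexamples (restrictor pairs failing the scope): 5.

5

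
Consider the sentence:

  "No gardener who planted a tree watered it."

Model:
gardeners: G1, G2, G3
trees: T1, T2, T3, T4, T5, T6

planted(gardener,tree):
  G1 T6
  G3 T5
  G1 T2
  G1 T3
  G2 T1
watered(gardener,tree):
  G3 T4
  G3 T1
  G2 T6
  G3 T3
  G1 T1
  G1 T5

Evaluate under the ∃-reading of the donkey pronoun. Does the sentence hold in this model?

True

"it" takes "a tree" as antecedent — a donkey pronoun bound across the clause boundary.
Truth condition: for no (g,t) with planted(g,t) does watered(g,t) hold.
Restrictor pairs — does the scope hold? (G1,T2):fails  (G1,T3):fails  (G1,T6):fails  (G2,T1):fails  (G3,T5):fails
Scope holds for no restrictor pair, so the sentence is true.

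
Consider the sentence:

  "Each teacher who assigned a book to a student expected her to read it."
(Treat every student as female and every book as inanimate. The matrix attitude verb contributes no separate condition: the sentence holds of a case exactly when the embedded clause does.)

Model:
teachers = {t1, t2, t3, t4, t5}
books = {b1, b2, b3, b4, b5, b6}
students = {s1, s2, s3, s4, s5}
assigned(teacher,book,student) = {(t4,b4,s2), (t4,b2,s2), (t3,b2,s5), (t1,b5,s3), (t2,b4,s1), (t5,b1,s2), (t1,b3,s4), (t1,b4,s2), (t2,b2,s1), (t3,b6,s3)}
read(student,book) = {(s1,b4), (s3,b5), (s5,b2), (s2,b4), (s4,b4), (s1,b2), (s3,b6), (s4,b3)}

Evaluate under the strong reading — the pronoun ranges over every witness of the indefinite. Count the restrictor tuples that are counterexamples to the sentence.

2

"her" takes "a student" as antecedent and "it" takes "a book"; both are donkey pronouns co-varying with the restrictor.
Strong reading: for every (t,b,s) with assigned(t,b,s), read(s,b).
Restrictor triples: (t1,b3,s4)→read(s4,b3) ✓  (t1,b4,s2)→read(s2,b4) ✓  (t1,b5,s3)→read(s3,b5) ✓  (t2,b2,s1)→read(s1,b2) ✓  (t2,b4,s1)→read(s1,b4) ✓  (t3,b2,s5)→read(s5,b2) ✓  (t3,b6,s3)→read(s3,b6) ✓  (t4,b2,s2)→read(s2,b2) ✗  (t4,b4,s2)→read(s2,b4) ✓  (t5,b1,s2)→read(s2,b1) ✗
Counterexamples (restrictor triples failing the scope): 2.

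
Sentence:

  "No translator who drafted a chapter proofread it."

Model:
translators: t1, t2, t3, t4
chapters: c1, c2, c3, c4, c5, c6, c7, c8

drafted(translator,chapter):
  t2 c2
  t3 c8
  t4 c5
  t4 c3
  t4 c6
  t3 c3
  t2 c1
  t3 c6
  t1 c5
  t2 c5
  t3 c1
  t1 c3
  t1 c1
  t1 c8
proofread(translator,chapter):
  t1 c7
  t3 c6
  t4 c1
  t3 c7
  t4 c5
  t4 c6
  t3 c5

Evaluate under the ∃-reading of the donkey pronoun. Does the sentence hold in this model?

"it" takes "a chapter" as antecedent — a donkey pronoun bound across the clause boundary.
Truth condition: for no (t,c) with drafted(t,c) does proofread(t,c) hold.
Restrictor pairs — does the scope hold? (t1,c1):fails  (t1,c3):fails  (t1,c5):fails  (t1,c8):fails  (t2,c1):fails  (t2,c2):fails  (t2,c5):fails  (t3,c1):fails  (t3,c3):fails  (t3,c6):holds  (t3,c8):fails  (t4,c3):fails  (t4,c5):holds  (t4,c6):holds
Scope holds for 3 pair(s), so the sentence is false.

False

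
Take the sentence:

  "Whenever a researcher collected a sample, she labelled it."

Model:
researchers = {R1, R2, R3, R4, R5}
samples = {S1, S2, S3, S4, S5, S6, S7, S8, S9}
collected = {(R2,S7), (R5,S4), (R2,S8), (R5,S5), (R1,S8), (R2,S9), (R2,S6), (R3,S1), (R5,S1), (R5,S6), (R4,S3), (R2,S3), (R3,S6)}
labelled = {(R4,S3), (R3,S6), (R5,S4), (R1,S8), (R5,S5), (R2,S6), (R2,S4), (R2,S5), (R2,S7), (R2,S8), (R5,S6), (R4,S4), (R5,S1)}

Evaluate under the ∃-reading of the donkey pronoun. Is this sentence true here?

"it" takes "a sample" as antecedent — a donkey pronoun bound across the clause boundary.
Weak reading: every researcher r with some collected-sample has at least one collected-sample s such that labelled(r,s).
Per researcher: R1:✓  R2:✓  R3:✓  R4:✓  R5:✓
Every researcher in the restrictor has a witness.

True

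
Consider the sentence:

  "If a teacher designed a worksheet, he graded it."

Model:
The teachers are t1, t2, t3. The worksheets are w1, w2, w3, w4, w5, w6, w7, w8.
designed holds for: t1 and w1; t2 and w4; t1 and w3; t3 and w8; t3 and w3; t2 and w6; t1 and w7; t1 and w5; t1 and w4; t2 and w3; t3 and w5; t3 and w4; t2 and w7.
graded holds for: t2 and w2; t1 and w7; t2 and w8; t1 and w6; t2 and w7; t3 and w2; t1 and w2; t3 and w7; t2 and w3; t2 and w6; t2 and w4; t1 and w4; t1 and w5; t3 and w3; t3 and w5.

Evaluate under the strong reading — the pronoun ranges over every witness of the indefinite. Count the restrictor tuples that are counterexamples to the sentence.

4

"it" takes "a worksheet" as antecedent — a donkey pronoun bound across the clause boundary.
Strong reading: for every (t,w) with designed(t,w), graded(t,w).
Restrictor pairs: (t1,w1) ✗  (t1,w3) ✗  (t1,w4) ✓  (t1,w5) ✓  (t1,w7) ✓  (t2,w3) ✓  (t2,w4) ✓  (t2,w6) ✓  (t2,w7) ✓  (t3,w3) ✓  (t3,w4) ✗  (t3,w5) ✓  (t3,w8) ✗
Counterexamples (restrictor pairs failing the scope): 4.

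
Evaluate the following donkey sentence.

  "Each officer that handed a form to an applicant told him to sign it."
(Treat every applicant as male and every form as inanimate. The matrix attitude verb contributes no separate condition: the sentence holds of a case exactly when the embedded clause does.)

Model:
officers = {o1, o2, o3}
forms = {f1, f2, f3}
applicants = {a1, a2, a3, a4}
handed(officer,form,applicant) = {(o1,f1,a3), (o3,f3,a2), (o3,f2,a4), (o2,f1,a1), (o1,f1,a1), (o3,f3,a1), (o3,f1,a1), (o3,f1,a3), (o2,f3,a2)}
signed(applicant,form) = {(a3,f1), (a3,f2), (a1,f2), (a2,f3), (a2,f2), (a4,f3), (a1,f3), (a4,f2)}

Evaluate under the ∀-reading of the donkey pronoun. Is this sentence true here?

False

"him" takes "an applicant" as antecedent and "it" takes "a form"; both are donkey pronouns co-varying with the restrictor.
Strong reading: for every (o,f,a) with handed(o,f,a), signed(a,f).
Restrictor triples: (o1,f1,a1)→signed(a1,f1) ✗  (o1,f1,a3)→signed(a3,f1) ✓  (o2,f1,a1)→signed(a1,f1) ✗  (o2,f3,a2)→signed(a2,f3) ✓  (o3,f1,a1)→signed(a1,f1) ✗  (o3,f1,a3)→signed(a3,f1) ✓  (o3,f2,a4)→signed(a4,f2) ✓  (o3,f3,a1)→signed(a1,f3) ✓  (o3,f3,a2)→signed(a2,f3) ✓
Counterexample: (o1,f1,a1) — signed(a1,f1) does not hold.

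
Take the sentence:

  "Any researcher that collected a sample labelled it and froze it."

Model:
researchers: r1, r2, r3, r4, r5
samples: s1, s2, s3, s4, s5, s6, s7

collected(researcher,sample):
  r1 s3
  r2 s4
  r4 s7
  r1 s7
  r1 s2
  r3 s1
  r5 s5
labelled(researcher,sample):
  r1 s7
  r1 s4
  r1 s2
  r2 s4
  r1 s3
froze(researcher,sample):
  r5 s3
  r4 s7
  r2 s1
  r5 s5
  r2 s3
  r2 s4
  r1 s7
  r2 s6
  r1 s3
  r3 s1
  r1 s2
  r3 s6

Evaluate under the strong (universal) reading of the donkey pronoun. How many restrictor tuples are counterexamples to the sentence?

"it" takes "a sample" as antecedent — a donkey pronoun bound across the clause boundary.
Strong reading: for every (r,s) with collected(r,s), labelled(r,s) ∧ froze(r,s).
Restrictor pairs: (r1,s2) ✓  (r1,s3) ✓  (r1,s7) ✓  (r2,s4) ✓  (r3,s1) ✗  (r4,s7) ✗  (r5,s5) ✗
Counterexamples (restrictor pairs failing the scope): 3.

3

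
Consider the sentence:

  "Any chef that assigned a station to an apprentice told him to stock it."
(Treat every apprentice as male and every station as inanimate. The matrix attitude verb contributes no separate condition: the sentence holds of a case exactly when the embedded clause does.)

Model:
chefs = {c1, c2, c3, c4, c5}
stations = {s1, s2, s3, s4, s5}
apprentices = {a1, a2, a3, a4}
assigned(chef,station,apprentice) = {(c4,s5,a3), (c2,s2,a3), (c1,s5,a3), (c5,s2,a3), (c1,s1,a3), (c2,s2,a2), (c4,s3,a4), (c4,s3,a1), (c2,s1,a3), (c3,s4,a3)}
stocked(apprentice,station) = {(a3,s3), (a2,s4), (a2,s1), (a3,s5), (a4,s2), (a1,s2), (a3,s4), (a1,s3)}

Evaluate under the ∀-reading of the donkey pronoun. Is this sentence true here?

False

"him" takes "an apprentice" as antecedent and "it" takes "a station"; both are donkey pronouns co-varying with the restrictor.
Strong reading: for every (c,s,a) with assigned(c,s,a), stocked(a,s).
Restrictor triples: (c1,s1,a3)→stocked(a3,s1) ✗  (c1,s5,a3)→stocked(a3,s5) ✓  (c2,s1,a3)→stocked(a3,s1) ✗  (c2,s2,a2)→stocked(a2,s2) ✗  (c2,s2,a3)→stocked(a3,s2) ✗  (c3,s4,a3)→stocked(a3,s4) ✓  (c4,s3,a1)→stocked(a1,s3) ✓  (c4,s3,a4)→stocked(a4,s3) ✗  (c4,s5,a3)→stocked(a3,s5) ✓  (c5,s2,a3)→stocked(a3,s2) ✗
Counterexample: (c1,s1,a3) — stocked(a3,s1) does not hold.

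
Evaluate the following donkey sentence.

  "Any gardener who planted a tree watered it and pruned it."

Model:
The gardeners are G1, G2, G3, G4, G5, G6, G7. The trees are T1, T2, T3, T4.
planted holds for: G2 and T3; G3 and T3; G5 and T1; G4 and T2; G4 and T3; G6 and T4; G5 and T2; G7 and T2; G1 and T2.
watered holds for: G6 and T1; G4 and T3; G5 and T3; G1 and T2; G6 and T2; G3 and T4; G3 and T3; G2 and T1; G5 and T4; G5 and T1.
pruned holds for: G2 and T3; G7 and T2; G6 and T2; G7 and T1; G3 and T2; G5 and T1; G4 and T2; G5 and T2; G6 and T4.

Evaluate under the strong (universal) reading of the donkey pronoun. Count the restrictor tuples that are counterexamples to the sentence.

8

"it" takes "a tree" as antecedent — a donkey pronoun bound across the clause boundary.
Strong reading: for every (g,t) with planted(g,t), watered(g,t) ∧ pruned(g,t).
Restrictor pairs: (G1,T2) ✗  (G2,T3) ✗  (G3,T3) ✗  (G4,T2) ✗  (G4,T3) ✗  (G5,T1) ✓  (G5,T2) ✗  (G6,T4) ✗  (G7,T2) ✗
Counterexamples (restrictor pairs failing the scope): 8.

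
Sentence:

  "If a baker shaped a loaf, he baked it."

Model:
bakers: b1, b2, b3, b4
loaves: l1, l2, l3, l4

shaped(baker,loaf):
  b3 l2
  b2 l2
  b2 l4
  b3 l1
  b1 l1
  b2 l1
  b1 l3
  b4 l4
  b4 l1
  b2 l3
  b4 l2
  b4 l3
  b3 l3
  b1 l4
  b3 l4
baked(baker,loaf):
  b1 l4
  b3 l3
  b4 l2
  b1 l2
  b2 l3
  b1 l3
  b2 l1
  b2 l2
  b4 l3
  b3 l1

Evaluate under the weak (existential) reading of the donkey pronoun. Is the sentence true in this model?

True

"it" takes "a loaf" as antecedent — a donkey pronoun bound across the clause boundary.
Weak reading: every baker b with some shaped-loaf has at least one shaped-loaf l such that baked(b,l).
Per baker: b1:✓  b2:✓  b3:✓  b4:✓
Every baker in the restrictor has a witness.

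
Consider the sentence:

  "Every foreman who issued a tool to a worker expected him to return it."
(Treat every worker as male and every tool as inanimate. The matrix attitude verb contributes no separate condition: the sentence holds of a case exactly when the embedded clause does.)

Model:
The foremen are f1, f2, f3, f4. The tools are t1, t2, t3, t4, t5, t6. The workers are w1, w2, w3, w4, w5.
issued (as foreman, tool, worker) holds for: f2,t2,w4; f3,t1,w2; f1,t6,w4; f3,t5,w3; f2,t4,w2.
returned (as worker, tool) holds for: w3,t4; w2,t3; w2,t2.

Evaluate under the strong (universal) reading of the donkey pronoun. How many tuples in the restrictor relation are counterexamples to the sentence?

"him" takes "a worker" as antecedent and "it" takes "a tool"; both are donkey pronouns co-varying with the restrictor.
Strong reading: for every (f,t,w) with issued(f,t,w), returned(w,t).
Restrictor triples: (f1,t6,w4)→returned(w4,t6) ✗  (f2,t2,w4)→returned(w4,t2) ✗  (f2,t4,w2)→returned(w2,t4) ✗  (f3,t1,w2)→returned(w2,t1) ✗  (f3,t5,w3)→returned(w3,t5) ✗
Counterexamples (restrictor triples failing the scope): 5.

5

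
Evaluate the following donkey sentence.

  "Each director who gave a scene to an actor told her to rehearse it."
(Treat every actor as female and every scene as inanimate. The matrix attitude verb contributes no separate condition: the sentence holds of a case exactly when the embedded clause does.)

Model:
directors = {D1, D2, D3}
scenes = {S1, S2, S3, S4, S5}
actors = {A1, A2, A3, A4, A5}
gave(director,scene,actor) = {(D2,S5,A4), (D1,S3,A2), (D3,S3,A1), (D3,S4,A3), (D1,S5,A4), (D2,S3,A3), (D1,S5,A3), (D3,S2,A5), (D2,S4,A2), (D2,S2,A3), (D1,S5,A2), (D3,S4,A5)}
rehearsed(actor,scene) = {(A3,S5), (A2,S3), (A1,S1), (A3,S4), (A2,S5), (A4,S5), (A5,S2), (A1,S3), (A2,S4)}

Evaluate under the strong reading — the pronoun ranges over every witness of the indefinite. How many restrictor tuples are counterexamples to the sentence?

"her" takes "an actor" as antecedent and "it" takes "a scene"; both are donkey pronouns co-varying with the restrictor.
Strong reading: for every (d,s,a) with gave(d,s,a), rehearsed(a,s).
Restrictor triples: (D1,S3,A2)→rehearsed(A2,S3) ✓  (D1,S5,A2)→rehearsed(A2,S5) ✓  (D1,S5,A3)→rehearsed(A3,S5) ✓  (D1,S5,A4)→rehearsed(A4,S5) ✓  (D2,S2,A3)→rehearsed(A3,S2) ✗  (D2,S3,A3)→rehearsed(A3,S3) ✗  (D2,S4,A2)→rehearsed(A2,S4) ✓  (D2,S5,A4)→rehearsed(A4,S5) ✓  (D3,S2,A5)→rehearsed(A5,S2) ✓  (D3,S3,A1)→rehearsed(A1,S3) ✓  (D3,S4,A3)→rehearsed(A3,S4) ✓  (D3,S4,A5)→rehearsed(A5,S4) ✗
Counterexamples (restrictor triples failing the scope): 3.

3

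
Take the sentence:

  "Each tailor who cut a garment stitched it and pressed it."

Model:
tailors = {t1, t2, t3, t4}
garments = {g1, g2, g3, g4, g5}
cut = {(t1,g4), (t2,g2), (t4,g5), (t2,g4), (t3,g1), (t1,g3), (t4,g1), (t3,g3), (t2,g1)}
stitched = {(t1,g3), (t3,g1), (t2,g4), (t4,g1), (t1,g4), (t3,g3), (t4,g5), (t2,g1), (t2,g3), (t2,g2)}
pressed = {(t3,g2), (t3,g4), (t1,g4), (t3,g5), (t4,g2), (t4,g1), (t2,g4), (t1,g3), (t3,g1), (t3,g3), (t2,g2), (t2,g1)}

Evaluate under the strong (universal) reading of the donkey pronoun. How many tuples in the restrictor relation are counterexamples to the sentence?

1

"it" takes "a garment" as antecedent — a donkey pronoun bound across the clause boundary.
Strong reading: for every (t,g) with cut(t,g), stitched(t,g) ∧ pressed(t,g).
Restrictor pairs: (t1,g3) ✓  (t1,g4) ✓  (t2,g1) ✓  (t2,g2) ✓  (t2,g4) ✓  (t3,g1) ✓  (t3,g3) ✓  (t4,g1) ✓  (t4,g5) ✗
Counterexamples (restrictor pairs failing the scope): 1.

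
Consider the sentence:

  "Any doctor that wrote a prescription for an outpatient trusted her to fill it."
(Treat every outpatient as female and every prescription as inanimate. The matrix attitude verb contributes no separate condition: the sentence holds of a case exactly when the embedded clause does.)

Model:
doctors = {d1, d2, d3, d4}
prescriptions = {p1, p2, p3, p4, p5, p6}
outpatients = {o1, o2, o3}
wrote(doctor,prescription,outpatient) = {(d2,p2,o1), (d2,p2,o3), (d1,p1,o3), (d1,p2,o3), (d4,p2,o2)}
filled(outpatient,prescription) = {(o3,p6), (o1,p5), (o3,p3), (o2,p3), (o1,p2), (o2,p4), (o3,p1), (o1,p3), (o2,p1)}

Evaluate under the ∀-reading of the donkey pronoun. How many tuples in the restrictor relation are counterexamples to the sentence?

3

"her" takes "an outpatient" as antecedent and "it" takes "a prescription"; both are donkey pronouns co-varying with the restrictor.
Strong reading: for every (d,p,o) with wrote(d,p,o), filled(o,p).
Restrictor triples: (d1,p1,o3)→filled(o3,p1) ✓  (d1,p2,o3)→filled(o3,p2) ✗  (d2,p2,o1)→filled(o1,p2) ✓  (d2,p2,o3)→filled(o3,p2) ✗  (d4,p2,o2)→filled(o2,p2) ✗
Counterexamples (restrictor triples failing the scope): 3.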